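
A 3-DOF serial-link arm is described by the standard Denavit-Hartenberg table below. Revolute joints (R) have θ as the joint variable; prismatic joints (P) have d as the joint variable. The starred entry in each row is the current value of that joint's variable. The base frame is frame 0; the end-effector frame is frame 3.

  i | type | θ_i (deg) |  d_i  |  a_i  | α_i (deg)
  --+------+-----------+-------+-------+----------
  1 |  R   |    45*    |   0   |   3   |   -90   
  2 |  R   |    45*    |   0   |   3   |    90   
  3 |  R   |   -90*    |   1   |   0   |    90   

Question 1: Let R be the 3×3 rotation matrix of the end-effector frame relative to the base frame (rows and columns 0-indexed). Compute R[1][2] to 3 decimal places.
-0.500

End-effector z-axis (col 2 of R) = (-0.5000,-0.5000,0.7071)
R[1][2] = -0.5000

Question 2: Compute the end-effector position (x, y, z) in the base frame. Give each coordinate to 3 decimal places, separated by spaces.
after link 1: o_1 = (2.1213, 2.1213, 0.0000)
after link 2: o_2 = (3.6213, 3.6213, -2.1213)
after link 3: o_3 = (4.1213, 4.1213, -1.4142)

4.121 4.121 -1.414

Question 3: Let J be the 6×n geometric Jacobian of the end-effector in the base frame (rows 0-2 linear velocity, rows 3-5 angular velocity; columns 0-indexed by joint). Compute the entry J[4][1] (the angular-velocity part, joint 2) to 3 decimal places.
0.707

axis z_1 = (-0.7071,0.7071,0.0000); lever o_n−o_1 = (2.0000,2.0000,-1.4142)
cross product → J_v[:, 1] = (-1.0000,-1.0000,-2.8284)
J_ω[:, 1] = z_1
entry J[4][1] = 0.7071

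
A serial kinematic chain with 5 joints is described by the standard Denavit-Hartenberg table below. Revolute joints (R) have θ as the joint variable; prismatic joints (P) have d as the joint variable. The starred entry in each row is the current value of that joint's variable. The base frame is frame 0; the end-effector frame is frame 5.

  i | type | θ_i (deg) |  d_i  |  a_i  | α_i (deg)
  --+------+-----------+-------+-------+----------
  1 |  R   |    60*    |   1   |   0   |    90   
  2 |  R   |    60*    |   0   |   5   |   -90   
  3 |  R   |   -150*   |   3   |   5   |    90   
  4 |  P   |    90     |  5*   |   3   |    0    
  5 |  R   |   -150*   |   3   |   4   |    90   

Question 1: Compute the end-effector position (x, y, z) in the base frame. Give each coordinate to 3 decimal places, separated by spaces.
-5.333 -2.380 -2.116

after link 1: o_1 = (0.0000, 0.0000, 1.0000)
after link 2: o_2 = (1.2500, 2.1651, 5.3301)
after link 3: o_3 = (1.0335, -3.2099, 3.0801)
after link 4: o_4 = (-4.6405, -4.3774, 2.4151)
after link 5: o_5 = (-5.3325, -2.3798, -2.1160)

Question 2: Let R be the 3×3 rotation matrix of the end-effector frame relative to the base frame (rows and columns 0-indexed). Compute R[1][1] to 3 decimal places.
0.217

End-effector y-axis (col 1 of R) = (-0.8750,0.2165,-0.4330)
R[1][1] = 0.2165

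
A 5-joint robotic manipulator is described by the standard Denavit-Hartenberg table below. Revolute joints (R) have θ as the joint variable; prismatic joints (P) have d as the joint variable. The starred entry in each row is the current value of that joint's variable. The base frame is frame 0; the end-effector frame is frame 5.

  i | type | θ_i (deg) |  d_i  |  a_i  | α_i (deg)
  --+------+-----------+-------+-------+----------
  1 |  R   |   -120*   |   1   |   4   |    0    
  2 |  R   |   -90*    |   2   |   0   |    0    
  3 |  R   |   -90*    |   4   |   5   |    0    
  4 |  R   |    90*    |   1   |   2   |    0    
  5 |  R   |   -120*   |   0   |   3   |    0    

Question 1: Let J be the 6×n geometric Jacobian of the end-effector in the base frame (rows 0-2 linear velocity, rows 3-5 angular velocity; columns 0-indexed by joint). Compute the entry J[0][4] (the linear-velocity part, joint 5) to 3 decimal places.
-1.500

axis z_4 = (0.0000,0.0000,1.0000); lever o_n−o_4 = (2.5981,1.5000,0.0000)
cross product → J_v[:, 4] = (-1.5000,2.5981,0.0000)
J_ω[:, 4] = z_4
entry J[0][4] = -1.5000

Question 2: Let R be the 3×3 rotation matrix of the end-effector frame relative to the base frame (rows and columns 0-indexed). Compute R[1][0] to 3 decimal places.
0.500

End-effector x-axis (col 0 of R) = (0.8660,0.5000,0.0000)
R[1][0] = 0.5000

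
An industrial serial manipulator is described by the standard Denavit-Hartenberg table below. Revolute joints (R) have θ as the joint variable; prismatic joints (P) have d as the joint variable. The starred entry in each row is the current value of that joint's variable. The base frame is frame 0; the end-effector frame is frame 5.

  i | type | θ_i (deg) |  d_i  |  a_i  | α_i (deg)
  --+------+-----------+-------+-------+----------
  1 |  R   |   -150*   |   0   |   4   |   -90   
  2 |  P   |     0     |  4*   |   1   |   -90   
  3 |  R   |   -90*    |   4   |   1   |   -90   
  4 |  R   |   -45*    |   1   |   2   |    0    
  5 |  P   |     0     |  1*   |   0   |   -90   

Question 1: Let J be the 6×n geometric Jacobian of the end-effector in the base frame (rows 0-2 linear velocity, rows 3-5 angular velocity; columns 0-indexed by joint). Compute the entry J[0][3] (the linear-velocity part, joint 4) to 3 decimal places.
axis z_3 = (-0.8660,-0.5000,-0.0000); lever o_n−o_3 = (-1.0249,-2.2247,-1.4142)
cross product → J_v[:, 3] = (0.7071,-1.2247,1.4142)
J_ω[:, 3] = z_3
entry J[0][3] = 0.7071

0.707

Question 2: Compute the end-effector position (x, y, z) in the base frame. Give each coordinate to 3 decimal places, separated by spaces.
after link 1: o_1 = (-3.4641, -2.0000, 0.0000)
after link 2: o_2 = (-2.3301, -5.9641, 0.0000)
after link 3: o_3 = (-1.8301, -6.8301, -4.0000)
after link 4: o_4 = (-1.9890, -8.5549, -5.4142)
after link 5: o_5 = (-2.8551, -9.0549, -5.4142)

-2.855 -9.055 -5.414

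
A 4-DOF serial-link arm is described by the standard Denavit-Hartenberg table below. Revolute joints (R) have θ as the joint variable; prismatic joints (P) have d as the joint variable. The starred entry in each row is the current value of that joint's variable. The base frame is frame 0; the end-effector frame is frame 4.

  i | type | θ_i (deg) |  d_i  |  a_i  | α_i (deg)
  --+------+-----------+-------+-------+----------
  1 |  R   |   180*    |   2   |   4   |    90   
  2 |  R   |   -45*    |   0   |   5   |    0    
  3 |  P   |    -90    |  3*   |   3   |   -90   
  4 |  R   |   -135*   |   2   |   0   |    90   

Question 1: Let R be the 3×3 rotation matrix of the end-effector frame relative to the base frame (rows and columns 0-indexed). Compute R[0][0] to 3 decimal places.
End-effector x-axis (col 0 of R) = (-0.5000,0.7071,0.5000)
R[0][0] = -0.5000

-0.500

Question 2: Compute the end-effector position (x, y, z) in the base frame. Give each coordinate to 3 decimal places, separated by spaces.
after link 1: o_1 = (-4.0000, 0.0000, 2.0000)
after link 2: o_2 = (-7.5355, 0.0000, -1.5355)
after link 3: o_3 = (-5.4142, 3.0000, -3.6569)
after link 4: o_4 = (-6.8284, 3.0000, -5.0711)

-6.828 3.000 -5.071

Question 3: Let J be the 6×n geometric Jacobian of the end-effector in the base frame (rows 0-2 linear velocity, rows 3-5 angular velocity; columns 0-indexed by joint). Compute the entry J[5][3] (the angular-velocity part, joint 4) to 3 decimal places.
-0.707

axis z_3 = (-0.7071,0.0000,-0.7071); lever o_n−o_3 = (-1.4142,0.0000,-1.4142)
cross product → J_v[:, 3] = (0.0000,-0.0000,-0.0000)
J_ω[:, 3] = z_3
entry J[5][3] = -0.7071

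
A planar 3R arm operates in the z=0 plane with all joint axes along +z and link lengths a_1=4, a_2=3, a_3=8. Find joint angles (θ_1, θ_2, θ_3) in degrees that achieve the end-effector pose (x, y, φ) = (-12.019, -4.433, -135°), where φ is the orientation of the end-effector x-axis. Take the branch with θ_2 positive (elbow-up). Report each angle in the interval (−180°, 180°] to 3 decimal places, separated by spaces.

150.004 44.986 30.010

wrist centre = target − a_3·(cos φ, sin φ) = (-6.3621, 1.2239)
cos θ_2 = (41.9747−4²−3²)/(2·4·3) = 0.7073; θ_2 = 44.9860° (elbow-up)
β = atan2(1.2239,-6.3621) = 169.1113°; ψ = atan2(2.1208,6.1218) = 19.1077°
θ_1 = β − ψ = 150.0036°
θ_3 = φ − θ_1 − θ_2 = 30.0104° (wrapped to (-180°,180°])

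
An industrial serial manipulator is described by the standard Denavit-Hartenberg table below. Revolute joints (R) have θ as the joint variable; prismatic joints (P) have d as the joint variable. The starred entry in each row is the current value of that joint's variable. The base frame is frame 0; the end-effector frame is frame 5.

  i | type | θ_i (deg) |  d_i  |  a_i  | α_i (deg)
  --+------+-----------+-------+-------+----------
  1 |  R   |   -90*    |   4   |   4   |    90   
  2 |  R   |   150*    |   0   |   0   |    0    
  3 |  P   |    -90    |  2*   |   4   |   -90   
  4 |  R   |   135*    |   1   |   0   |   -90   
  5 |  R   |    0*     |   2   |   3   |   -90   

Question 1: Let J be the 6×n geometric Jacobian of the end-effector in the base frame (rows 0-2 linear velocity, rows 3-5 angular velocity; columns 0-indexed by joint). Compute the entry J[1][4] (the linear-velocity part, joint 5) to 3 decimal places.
-2.598

axis z_4 = (-0.7071,0.3536,-0.6124); lever o_n−o_4 = (0.7071,1.7678,-3.0619)
cross product → J_v[:, 4] = (0.0000,-2.5981,-1.5000)
J_ω[:, 4] = z_4
entry J[1][4] = -2.5981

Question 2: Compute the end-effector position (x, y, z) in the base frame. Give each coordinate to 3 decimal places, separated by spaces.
after link 1: o_1 = (0.0000, -4.0000, 4.0000)
after link 2: o_2 = (0.0000, -4.0000, 4.0000)
after link 3: o_3 = (-2.0000, -6.0000, 7.4641)
after link 4: o_4 = (-2.0000, -5.1340, 7.9641)
after link 5: o_5 = (-1.2929, -3.3662, 4.9022)

-1.293 -3.366 4.902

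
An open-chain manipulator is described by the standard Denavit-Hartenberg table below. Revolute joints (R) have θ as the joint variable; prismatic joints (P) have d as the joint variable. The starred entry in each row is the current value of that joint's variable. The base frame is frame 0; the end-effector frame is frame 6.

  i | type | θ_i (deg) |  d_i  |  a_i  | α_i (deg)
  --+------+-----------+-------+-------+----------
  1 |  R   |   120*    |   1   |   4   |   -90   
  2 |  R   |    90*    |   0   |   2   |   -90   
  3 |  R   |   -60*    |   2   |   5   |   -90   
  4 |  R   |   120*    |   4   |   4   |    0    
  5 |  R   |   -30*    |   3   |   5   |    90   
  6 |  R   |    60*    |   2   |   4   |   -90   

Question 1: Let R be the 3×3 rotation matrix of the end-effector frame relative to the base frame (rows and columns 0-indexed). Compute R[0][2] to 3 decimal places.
0.650

End-effector z-axis (col 2 of R) = (0.6495,-0.6250,-0.4330)
R[0][2] = 0.6495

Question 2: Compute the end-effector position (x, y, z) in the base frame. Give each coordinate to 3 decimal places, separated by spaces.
after link 1: o_1 = (-2.0000, 3.4641, 1.0000)
after link 2: o_2 = (-2.0000, 3.4641, -1.0000)
after link 3: o_3 = (-4.7500, -0.4330, -3.5000)
after link 4: o_4 = (-3.2500, 4.4330, -5.9641)
after link 5: o_5 = (-4.4510, 9.5131, -8.5622)
after link 6: o_6 = (-5.4510, 11.2452, -12.5622)

-5.451 11.245 -12.562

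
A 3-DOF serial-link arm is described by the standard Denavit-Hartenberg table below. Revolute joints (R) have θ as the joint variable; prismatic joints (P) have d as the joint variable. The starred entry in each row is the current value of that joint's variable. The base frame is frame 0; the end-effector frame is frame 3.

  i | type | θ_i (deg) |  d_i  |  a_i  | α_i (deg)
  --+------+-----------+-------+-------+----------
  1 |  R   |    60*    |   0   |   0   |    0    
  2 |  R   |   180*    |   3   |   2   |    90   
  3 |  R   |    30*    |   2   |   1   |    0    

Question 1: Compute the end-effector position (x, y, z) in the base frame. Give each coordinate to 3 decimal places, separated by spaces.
after link 1: o_1 = (0.0000, 0.0000, 0.0000)
after link 2: o_2 = (-1.0000, -1.7321, 3.0000)
after link 3: o_3 = (-3.1651, -1.4821, 3.5000)

-3.165 -1.482 3.500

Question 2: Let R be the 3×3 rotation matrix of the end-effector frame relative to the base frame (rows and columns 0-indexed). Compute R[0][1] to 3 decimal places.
End-effector y-axis (col 1 of R) = (0.2500,0.4330,0.8660)
R[0][1] = 0.2500

0.250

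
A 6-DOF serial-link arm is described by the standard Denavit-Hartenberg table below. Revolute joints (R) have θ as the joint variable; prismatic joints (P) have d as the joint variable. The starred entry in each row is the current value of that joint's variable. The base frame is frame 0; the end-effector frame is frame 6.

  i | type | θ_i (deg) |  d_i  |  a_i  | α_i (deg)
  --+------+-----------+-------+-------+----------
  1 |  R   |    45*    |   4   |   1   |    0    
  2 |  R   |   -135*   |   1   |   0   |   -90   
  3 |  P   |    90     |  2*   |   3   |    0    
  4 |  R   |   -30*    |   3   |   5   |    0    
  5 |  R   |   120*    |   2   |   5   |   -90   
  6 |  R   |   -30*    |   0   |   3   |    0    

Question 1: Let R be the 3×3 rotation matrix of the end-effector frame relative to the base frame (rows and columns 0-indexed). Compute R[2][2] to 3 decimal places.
End-effector z-axis (col 2 of R) = (0.0000,0.0000,1.0000)
R[2][2] = 1.0000

1.000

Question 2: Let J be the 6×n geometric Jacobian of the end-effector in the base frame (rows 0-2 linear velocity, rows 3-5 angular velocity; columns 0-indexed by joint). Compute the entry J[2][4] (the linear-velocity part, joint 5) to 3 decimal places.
axis z_4 = (1.0000,0.0000,0.0000); lever o_n−o_4 = (3.5000,7.5981,-0.0000)
cross product → J_v[:, 4] = (-0.0000,0.0000,7.5981)
J_ω[:, 4] = z_4
entry J[2][4] = 7.5981

7.598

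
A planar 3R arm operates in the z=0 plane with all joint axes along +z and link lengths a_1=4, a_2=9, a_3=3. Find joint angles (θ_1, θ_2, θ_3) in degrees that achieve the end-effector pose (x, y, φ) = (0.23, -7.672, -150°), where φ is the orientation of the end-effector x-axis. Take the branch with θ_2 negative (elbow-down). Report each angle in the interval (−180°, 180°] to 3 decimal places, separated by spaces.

wrist centre = target − a_3·(cos φ, sin φ) = (2.8281, -6.1720)
cos θ_2 = (46.0916−4²−9²)/(2·4·9) = -0.7071; θ_2 = -134.9963° (elbow-down)
β = atan2(-6.1720,2.8281) = -65.3822°; ψ = atan2(-6.3644,-2.3636) = -110.3736°
θ_1 = β − ψ = 44.9913°
θ_3 = φ − θ_1 − θ_2 = -59.9950° (wrapped to (-180°,180°])

44.991 -134.996 -59.995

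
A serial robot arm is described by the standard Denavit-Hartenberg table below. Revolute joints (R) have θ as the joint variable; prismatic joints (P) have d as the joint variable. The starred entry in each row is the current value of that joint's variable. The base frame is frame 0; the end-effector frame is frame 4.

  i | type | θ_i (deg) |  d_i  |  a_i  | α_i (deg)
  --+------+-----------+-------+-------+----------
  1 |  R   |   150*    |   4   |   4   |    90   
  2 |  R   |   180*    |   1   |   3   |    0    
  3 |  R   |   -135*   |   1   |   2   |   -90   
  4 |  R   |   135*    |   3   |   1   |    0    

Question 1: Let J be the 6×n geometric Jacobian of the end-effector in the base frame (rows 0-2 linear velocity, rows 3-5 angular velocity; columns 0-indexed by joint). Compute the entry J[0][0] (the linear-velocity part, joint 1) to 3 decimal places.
-1.016

axis z_0 = ẑ; lever o_n−o_0 = (0.8258,1.0161,7.0355)
cross product → J_v[:, 0] = (-1.0161,0.8258,0.0000)
J_ω[:, 0] = z_0
entry J[0][0] = -1.0161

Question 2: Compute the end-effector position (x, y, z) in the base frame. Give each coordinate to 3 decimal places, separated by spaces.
after link 1: o_1 = (-3.4641, 2.0000, 4.0000)
after link 2: o_2 = (-0.3660, 1.3660, 4.0000)
after link 3: o_3 = (-1.0908, 2.9392, 5.4142)
after link 4: o_4 = (0.8258, 1.0161, 7.0355)

0.826 1.016 7.036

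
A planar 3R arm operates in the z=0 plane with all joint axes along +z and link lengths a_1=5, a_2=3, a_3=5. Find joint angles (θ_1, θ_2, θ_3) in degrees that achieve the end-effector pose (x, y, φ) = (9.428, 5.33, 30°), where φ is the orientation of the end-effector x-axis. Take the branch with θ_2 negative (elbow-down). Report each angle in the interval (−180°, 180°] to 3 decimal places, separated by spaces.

60.001 -90.005 60.004

wrist centre = target − a_3·(cos φ, sin φ) = (5.0979, 2.8300)
cos θ_2 = (33.9972−5²−3²)/(2·5·3) = -0.0001; θ_2 = -90.0053° (elbow-down)
β = atan2(2.8300,5.0979) = 29.0361°; ψ = atan2(-3.0000,4.9997) = -30.9652°
θ_1 = β − ψ = 60.0013°
θ_3 = φ − θ_1 − θ_2 = 60.0040° (wrapped to (-180°,180°])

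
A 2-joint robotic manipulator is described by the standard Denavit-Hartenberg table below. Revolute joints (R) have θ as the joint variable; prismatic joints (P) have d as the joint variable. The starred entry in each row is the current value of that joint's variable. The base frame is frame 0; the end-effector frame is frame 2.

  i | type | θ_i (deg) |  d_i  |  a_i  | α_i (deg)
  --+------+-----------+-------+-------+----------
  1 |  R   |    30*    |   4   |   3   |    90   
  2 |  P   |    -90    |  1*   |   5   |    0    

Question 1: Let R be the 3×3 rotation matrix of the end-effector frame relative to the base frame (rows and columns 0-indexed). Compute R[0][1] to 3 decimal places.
End-effector y-axis (col 1 of R) = (0.8660,0.5000,0.0000)
R[0][1] = 0.8660

0.866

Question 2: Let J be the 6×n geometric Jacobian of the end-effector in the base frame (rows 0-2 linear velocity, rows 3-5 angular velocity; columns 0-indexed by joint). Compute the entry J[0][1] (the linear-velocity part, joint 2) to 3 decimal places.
0.500

prismatic axis z_1 = (0.5000,-0.8660,0.0000)
J_v[:, 1] = z_1; J_ω[:, 1] = (0,0,0)
entry J[0][1] = 0.5000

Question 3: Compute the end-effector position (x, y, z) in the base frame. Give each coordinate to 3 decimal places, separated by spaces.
after link 1: o_1 = (2.5981, 1.5000, 4.0000)
after link 2: o_2 = (3.0981, 0.6340, -1.0000)

3.098 0.634 -1.000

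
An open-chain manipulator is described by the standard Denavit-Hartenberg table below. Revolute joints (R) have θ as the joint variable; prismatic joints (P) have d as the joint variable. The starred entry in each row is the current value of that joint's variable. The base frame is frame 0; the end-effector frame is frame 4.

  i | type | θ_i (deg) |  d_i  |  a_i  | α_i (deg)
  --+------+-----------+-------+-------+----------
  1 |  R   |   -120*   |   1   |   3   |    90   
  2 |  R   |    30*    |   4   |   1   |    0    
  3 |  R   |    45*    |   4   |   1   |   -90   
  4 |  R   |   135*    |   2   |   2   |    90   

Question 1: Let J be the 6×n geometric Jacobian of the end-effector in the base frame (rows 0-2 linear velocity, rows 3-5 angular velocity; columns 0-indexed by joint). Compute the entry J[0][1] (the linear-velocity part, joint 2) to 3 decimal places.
axis z_1 = (-0.8660,0.5000,0.0000); lever o_n−o_1 = (-5.1169,4.3088,0.6175)
cross product → J_v[:, 1] = (0.3088,0.5348,-1.1730)
J_ω[:, 1] = z_1
entry J[0][1] = 0.3088

0.309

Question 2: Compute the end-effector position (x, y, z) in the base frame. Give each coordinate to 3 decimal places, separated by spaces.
-6.617 1.711 1.618

after link 1: o_1 = (-1.5000, -2.5981, 1.0000)
after link 2: o_2 = (-5.3971, -1.3481, 1.5000)
after link 3: o_3 = (-8.9906, 0.4278, 2.4659)
after link 4: o_4 = (-6.6169, 1.7107, 1.6175)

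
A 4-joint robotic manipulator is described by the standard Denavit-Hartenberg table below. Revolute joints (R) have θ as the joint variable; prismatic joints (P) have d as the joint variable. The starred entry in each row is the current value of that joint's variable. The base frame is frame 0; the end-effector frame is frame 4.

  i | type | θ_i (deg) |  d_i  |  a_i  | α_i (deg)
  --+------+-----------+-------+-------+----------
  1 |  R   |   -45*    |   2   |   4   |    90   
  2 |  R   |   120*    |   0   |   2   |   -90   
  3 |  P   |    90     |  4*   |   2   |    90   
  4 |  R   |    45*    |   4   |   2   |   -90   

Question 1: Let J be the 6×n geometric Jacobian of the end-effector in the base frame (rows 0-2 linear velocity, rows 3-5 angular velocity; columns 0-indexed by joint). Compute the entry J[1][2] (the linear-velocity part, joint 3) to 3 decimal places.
0.612

prismatic axis z_2 = (-0.6124,0.6124,-0.5000)
J_v[:, 2] = z_2; J_ω[:, 2] = (0,0,0)
entry J[1][2] = 0.6124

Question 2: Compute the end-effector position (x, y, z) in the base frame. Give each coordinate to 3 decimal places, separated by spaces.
after link 1: o_1 = (2.8284, -2.8284, 2.0000)
after link 2: o_2 = (2.1213, -2.1213, 3.7321)
after link 3: o_3 = (1.0860, 1.7424, 1.7321)
after link 4: o_4 = (-0.1942, 5.0226, 4.4890)

-0.194 5.023 4.489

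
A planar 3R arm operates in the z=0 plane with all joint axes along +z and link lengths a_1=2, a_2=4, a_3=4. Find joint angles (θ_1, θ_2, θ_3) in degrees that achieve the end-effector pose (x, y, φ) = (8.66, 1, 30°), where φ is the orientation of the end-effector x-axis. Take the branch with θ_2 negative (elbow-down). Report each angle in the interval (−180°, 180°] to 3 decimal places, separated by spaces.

30.007 -60.011 60.004

wrist centre = target − a_3·(cos φ, sin φ) = (5.1959, -1.0000)
cos θ_2 = (27.9974−2²−4²)/(2·2·4) = 0.4998; θ_2 = -60.0109° (elbow-down)
β = atan2(-1.0000,5.1959) = -10.8939°; ψ = atan2(-3.4645,3.9993) = -40.9012°
θ_1 = β − ψ = 30.0073°
θ_3 = φ − θ_1 − θ_2 = 60.0036° (wrapped to (-180°,180°])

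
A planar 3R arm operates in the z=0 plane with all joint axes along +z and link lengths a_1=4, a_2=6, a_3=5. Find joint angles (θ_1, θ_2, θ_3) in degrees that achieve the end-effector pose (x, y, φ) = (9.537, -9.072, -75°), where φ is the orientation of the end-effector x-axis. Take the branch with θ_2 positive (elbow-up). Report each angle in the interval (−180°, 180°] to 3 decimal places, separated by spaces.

wrist centre = target − a_3·(cos φ, sin φ) = (8.2429, -4.2424)
cos θ_2 = (85.9432−4²−6²)/(2·4·6) = 0.7071; θ_2 = 44.9965° (elbow-up)
β = atan2(-4.2424,8.2429) = -27.2335°; ψ = atan2(4.2424,8.2429) = 27.2336°
θ_1 = β − ψ = -54.4671°
θ_3 = φ − θ_1 − θ_2 = -65.5294° (wrapped to (-180°,180°])

-54.467 44.997 -65.529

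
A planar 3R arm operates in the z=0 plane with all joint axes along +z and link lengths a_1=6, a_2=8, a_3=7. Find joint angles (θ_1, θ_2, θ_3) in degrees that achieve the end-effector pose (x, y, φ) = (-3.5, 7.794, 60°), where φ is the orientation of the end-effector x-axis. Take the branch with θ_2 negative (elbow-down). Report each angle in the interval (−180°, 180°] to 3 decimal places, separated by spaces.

wrist centre = target − a_3·(cos φ, sin φ) = (-7.0000, 1.7318)
cos θ_2 = (51.9992−6²−8²)/(2·6·8) = -0.5000; θ_2 = -120.0005° (elbow-down)
β = atan2(1.7318,-7.0000) = 166.1039°; ψ = atan2(-6.9282,1.9999) = -73.8983°
θ_1 = β − ψ = 240.0022°
θ_3 = φ − θ_1 − θ_2 = -60.0016° (wrapped to (-180°,180°])

-119.998 -120.001 -60.002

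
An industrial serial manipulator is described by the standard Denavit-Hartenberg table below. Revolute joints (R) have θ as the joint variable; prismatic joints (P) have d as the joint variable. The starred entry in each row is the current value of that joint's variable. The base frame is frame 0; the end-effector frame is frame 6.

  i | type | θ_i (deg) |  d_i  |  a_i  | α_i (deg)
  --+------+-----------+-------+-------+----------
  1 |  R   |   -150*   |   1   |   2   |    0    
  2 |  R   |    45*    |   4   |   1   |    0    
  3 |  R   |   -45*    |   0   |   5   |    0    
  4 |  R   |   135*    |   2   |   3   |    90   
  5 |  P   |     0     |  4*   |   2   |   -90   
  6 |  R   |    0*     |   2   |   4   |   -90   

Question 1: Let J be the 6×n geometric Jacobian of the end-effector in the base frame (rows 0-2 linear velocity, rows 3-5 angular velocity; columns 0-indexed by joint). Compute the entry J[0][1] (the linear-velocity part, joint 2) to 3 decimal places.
9.659

axis z_1 = (0.0000,0.0000,1.0000); lever o_n−o_1 = (3.0691,-9.6590,8.0000)
cross product → J_v[:, 1] = (9.6590,3.0691,-0.0000)
J_ω[:, 1] = z_1
entry J[0][1] = 9.6590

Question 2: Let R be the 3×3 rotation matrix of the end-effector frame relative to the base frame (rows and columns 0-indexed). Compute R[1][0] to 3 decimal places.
End-effector x-axis (col 0 of R) = (0.9659,-0.2588,0.0000)
R[1][0] = -0.2588

-0.259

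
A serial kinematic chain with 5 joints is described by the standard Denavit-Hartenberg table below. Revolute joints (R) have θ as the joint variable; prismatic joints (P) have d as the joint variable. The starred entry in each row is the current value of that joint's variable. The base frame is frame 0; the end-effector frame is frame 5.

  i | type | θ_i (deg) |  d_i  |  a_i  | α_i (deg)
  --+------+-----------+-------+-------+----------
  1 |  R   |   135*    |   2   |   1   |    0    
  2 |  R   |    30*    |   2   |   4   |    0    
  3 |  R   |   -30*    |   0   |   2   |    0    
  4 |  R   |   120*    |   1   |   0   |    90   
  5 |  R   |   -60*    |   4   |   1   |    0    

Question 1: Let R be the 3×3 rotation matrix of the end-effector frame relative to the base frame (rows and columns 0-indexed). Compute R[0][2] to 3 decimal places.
-0.966

End-effector z-axis (col 2 of R) = (-0.9659,0.2588,0.0000)
R[0][2] = -0.9659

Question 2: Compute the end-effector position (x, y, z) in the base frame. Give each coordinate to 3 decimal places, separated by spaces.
after link 1: o_1 = (-0.7071, 0.7071, 2.0000)
after link 2: o_2 = (-4.5708, 1.7424, 4.0000)
after link 3: o_3 = (-5.9850, 3.1566, 4.0000)
after link 4: o_4 = (-5.9850, 3.1566, 5.0000)
after link 5: o_5 = (-9.9781, 3.7089, 4.1340)

-9.978 3.709 4.134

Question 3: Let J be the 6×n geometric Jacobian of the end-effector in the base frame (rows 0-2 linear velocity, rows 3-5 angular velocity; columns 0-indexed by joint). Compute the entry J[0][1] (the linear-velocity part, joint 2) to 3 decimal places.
-3.002

axis z_1 = (0.0000,0.0000,1.0000); lever o_n−o_1 = (-9.2710,3.0018,2.1340)
cross product → J_v[:, 1] = (-3.0018,-9.2710,0.0000)
J_ω[:, 1] = z_1
entry J[0][1] = -3.0018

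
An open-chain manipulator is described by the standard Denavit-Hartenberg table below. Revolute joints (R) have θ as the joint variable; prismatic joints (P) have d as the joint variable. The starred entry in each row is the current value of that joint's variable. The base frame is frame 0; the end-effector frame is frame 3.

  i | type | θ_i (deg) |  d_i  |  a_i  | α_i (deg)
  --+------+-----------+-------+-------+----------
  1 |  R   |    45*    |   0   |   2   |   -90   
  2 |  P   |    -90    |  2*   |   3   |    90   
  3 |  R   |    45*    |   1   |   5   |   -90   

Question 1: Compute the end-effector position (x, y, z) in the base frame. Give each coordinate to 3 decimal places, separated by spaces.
after link 1: o_1 = (1.4142, 1.4142, 0.0000)
after link 2: o_2 = (0.0000, 2.8284, 3.0000)
after link 3: o_3 = (-3.2071, 4.6213, 6.5355)

-3.207 4.621 6.536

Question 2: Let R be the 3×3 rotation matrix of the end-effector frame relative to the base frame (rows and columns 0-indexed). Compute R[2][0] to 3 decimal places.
0.707

End-effector x-axis (col 0 of R) = (-0.5000,0.5000,0.7071)
R[2][0] = 0.7071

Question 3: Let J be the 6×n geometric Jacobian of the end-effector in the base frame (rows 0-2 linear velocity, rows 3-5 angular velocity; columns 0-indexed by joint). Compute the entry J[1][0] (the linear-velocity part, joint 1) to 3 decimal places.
-3.207

axis z_0 = ẑ; lever o_n−o_0 = (-3.2071,4.6213,6.5355)
cross product → J_v[:, 0] = (-4.6213,-3.2071,0.0000)
J_ω[:, 0] = z_0
entry J[1][0] = -3.2071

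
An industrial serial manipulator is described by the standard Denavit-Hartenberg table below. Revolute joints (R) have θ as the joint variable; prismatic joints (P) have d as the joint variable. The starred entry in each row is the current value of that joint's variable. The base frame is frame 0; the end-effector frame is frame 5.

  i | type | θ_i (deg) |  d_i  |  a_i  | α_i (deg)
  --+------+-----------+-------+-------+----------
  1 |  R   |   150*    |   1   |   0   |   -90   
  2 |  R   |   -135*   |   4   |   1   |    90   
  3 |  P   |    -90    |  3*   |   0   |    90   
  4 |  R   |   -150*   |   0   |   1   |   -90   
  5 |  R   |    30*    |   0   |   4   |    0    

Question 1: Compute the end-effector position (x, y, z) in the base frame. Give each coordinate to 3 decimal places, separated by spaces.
-1.626 -8.144 2.578

after link 1: o_1 = (0.0000, 0.0000, 1.0000)
after link 2: o_2 = (-1.3876, -3.8177, 1.7071)
after link 3: o_3 = (0.4495, -4.8783, -0.4142)
after link 4: o_4 = (-0.2897, -5.4515, -0.0607)
after link 5: o_5 = (-1.6256, -8.1443, 2.5783)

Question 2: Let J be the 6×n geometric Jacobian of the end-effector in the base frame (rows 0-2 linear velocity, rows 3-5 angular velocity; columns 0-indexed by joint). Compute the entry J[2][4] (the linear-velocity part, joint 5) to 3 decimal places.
1.742

axis z_4 = (-0.2803,0.7392,0.6124); lever o_n−o_4 = (-1.3359,-2.6928,2.6390)
cross product → J_v[:, 4] = (3.5997,-0.0783,1.7424)
J_ω[:, 4] = z_4
entry J[2][4] = 1.7424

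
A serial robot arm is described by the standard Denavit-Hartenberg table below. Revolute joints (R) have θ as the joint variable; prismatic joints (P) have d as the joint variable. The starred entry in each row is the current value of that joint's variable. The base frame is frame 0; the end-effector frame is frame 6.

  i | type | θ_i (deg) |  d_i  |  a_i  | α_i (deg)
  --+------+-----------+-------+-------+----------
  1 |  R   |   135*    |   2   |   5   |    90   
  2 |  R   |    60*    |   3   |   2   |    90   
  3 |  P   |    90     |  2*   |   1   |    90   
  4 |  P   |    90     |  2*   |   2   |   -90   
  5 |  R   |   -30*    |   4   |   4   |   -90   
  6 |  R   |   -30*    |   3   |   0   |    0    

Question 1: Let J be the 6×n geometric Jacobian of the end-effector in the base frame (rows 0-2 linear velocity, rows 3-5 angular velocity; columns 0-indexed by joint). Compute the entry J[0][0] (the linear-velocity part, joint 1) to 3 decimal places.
axis z_0 = ẑ; lever o_n−o_0 = (-10.2277,10.2277,0.4641)
cross product → J_v[:, 0] = (-10.2277,-10.2277,0.0000)
J_ω[:, 0] = z_0
entry J[0][0] = -10.2277

-10.228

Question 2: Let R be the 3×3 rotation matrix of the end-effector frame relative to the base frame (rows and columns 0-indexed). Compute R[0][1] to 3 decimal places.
0.259

End-effector y-axis (col 1 of R) = (0.2588,0.9659,-0.0000)
R[0][1] = 0.2588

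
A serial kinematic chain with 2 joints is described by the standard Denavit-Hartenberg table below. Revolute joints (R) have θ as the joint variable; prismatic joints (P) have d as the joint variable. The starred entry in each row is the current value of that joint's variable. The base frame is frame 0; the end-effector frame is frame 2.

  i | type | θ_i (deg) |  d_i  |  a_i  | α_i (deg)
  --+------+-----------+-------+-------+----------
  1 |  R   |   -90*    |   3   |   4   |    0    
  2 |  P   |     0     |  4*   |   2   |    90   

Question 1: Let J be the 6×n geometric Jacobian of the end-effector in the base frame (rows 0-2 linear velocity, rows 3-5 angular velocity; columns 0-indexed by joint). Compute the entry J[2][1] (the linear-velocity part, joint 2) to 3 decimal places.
1.000

prismatic axis z_1 = (0.0000,0.0000,1.0000)
J_v[:, 1] = z_1; J_ω[:, 1] = (0,0,0)
entry J[2][1] = 1.0000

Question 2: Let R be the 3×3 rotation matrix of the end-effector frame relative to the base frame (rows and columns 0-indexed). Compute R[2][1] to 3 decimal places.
1.000

End-effector y-axis (col 1 of R) = (0.0000,0.0000,1.0000)
R[2][1] = 1.0000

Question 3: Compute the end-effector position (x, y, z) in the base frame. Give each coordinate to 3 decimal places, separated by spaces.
after link 1: o_1 = (0.0000, -4.0000, 3.0000)
after link 2: o_2 = (0.0000, -6.0000, 7.0000)

0.000 -6.000 7.000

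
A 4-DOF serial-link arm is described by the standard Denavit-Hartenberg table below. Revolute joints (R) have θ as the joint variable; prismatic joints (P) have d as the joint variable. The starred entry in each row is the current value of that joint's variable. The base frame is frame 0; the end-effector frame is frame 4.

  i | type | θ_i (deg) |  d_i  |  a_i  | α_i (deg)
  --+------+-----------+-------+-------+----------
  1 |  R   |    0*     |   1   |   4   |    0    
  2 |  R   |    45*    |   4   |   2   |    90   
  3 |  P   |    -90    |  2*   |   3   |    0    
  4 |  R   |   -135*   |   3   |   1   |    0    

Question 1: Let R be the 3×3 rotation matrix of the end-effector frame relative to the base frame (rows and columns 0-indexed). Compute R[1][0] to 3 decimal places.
End-effector x-axis (col 0 of R) = (-0.5000,-0.5000,0.7071)
R[1][0] = -0.5000

-0.500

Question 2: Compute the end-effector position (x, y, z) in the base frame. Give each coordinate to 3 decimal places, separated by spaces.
8.450 -2.621 2.707

after link 1: o_1 = (4.0000, 0.0000, 1.0000)
after link 2: o_2 = (5.4142, 1.4142, 5.0000)
after link 3: o_3 = (6.8284, -0.0000, 2.0000)
after link 4: o_4 = (8.4497, -2.6213, 2.7071)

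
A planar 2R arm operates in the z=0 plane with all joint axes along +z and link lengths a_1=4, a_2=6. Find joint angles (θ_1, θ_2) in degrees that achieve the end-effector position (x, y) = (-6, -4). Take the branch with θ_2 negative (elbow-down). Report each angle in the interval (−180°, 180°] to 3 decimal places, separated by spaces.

cos θ_2 = (52.0000−4²−6²)/(2·4·6) = 0.0000; θ_2 = -90.0000° (elbow-down)
β = atan2(-4.0000,-6.0000) = -146.3099°; ψ = atan2(-6.0000,4.0000) = -56.3099°
θ_1 = β − ψ = -90.0000°

-90.000 -90.000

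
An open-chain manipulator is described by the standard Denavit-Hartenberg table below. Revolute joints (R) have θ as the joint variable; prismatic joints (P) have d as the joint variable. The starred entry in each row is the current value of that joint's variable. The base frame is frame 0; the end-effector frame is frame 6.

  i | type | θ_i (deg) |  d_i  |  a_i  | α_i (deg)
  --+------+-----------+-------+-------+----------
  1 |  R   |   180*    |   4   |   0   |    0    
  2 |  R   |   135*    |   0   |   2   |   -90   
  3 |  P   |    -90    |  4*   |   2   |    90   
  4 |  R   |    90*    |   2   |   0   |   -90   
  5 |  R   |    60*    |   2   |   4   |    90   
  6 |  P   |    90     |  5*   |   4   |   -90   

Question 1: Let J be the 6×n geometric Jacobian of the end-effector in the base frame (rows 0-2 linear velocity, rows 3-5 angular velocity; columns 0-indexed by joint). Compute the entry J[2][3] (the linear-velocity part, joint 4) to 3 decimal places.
axis z_3 = (-0.7071,0.7071,0.0000); lever o_n−o_3 = (3.7436,5.2086,-6.0000)
cross product → J_v[:, 3] = (-4.2426,-4.2426,-6.3301)
J_ω[:, 3] = z_3
entry J[2][3] = -6.3301

-6.330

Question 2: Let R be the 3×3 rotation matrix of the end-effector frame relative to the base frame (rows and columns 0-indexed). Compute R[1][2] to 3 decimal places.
0.259

End-effector z-axis (col 2 of R) = (-0.9659,0.2588,-0.0000)
R[1][2] = 0.2588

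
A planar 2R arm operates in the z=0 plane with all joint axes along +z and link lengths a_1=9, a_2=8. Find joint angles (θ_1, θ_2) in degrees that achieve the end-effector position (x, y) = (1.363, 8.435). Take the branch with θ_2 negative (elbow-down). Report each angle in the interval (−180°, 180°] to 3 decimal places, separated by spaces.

cos θ_2 = (73.0070−9²−8²)/(2·9·8) = -0.5000; θ_2 = -119.9968° (elbow-down)
β = atan2(8.4350,1.3630) = 80.8210°; ψ = atan2(-6.9284,5.0004) = -54.1812°
θ_1 = β − ψ = 135.0022°

135.002 -119.997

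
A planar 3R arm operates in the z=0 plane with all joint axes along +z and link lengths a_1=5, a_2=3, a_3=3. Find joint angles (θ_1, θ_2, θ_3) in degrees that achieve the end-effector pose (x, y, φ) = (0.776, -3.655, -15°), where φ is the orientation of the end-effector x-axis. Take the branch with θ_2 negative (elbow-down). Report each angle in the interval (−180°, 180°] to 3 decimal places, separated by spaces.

-90.007 -134.997 -149.996

wrist centre = target − a_3·(cos φ, sin φ) = (-2.1218, -2.8785)
cos θ_2 = (12.7879−5²−3²)/(2·5·3) = -0.7071; θ_2 = -134.9969° (elbow-down)
β = atan2(-2.8785,-2.1218) = -126.3940°; ψ = atan2(-2.1214,2.8788) = -36.3872°
θ_1 = β − ψ = -90.0068°
θ_3 = φ − θ_1 − θ_2 = -149.9963° (wrapped to (-180°,180°])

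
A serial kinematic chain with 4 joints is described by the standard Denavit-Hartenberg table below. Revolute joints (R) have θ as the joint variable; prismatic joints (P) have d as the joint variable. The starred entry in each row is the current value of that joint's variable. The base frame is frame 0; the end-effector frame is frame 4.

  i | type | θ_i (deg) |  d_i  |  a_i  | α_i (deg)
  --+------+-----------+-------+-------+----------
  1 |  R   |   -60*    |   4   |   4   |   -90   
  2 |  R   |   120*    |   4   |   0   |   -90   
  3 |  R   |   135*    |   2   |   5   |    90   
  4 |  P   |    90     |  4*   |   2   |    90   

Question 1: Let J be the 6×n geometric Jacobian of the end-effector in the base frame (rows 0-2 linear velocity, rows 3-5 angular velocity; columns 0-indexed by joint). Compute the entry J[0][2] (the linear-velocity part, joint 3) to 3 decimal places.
axis z_2 = (-0.4330,0.7500,0.5000); lever o_n−o_2 = (-7.0666,-0.4882,2.6124)
cross product → J_v[:, 2] = (2.2034,-2.4021,5.5114)
J_ω[:, 2] = z_2
entry J[0][2] = 2.2034

2.203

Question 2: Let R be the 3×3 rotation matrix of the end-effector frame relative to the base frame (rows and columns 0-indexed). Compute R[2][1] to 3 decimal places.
End-effector y-axis (col 1 of R) = (-0.7891,-0.0474,-0.6124)
R[2][1] = -0.6124

-0.612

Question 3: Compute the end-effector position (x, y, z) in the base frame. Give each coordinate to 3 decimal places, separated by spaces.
after link 1: o_1 = (2.0000, -3.4641, 4.0000)
after link 2: o_2 = (5.4641, -1.4641, 4.0000)
after link 3: o_3 = (2.4201, -3.2628, 8.0619)
after link 4: o_4 = (-1.6025, -1.9523, 6.6124)

-1.603 -1.952 6.612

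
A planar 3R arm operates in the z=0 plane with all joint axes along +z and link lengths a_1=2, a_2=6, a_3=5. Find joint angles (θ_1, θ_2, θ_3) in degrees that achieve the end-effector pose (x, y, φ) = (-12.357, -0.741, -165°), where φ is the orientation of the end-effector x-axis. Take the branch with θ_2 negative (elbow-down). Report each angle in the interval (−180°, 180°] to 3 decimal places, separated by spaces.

-149.993 -45.011 30.004

wrist centre = target − a_3·(cos φ, sin φ) = (-7.5274, 0.5531)
cos θ_2 = (56.9672−2²−6²)/(2·2·6) = 0.7070; θ_2 = -45.0113° (elbow-down)
β = atan2(0.5531,-7.5274) = 175.7976°; ψ = atan2(-4.2435,6.2418) = -34.2097°
θ_1 = β − ψ = 210.0073°
θ_3 = φ − θ_1 − θ_2 = 30.0040° (wrapped to (-180°,180°])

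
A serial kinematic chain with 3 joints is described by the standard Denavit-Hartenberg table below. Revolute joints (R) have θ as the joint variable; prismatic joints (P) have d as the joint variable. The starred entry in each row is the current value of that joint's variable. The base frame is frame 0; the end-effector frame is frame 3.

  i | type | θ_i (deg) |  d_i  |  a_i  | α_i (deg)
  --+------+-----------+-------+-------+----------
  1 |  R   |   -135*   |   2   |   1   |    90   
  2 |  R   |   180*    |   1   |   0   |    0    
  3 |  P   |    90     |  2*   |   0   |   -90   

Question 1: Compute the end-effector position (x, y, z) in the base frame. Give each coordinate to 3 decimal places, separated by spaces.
after link 1: o_1 = (-0.7071, -0.7071, 2.0000)
after link 2: o_2 = (-1.4142, -0.0000, 2.0000)
after link 3: o_3 = (-2.8284, 1.4142, 2.0000)

-2.828 1.414 2.000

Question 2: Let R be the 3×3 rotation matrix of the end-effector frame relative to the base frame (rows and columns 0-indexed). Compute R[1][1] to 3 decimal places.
-0.707

End-effector y-axis (col 1 of R) = (0.7071,-0.7071,-0.0000)
R[1][1] = -0.7071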